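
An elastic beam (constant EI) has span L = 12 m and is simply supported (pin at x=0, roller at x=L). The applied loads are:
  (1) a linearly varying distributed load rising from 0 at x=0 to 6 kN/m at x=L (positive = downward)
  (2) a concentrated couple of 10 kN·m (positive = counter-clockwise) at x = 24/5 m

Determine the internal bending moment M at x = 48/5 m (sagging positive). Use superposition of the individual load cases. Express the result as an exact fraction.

Load 1 — triangular load w₀=6 kN/m (0→w₀ over full span):
  M_1 = w₀Lx/6 - w₀x³/(6L) = 6·12·(48/5)/6 - 6·(48/5)³/(6·12) = 5184/125 kN·m
Load 2 — applied couple M₀=10 kN·m at a=24/5 m (b=L-a=36/5):
  M_2 = M₀x/L - M₀  [x>a] = 10·(48/5)/12 - 10 = -2 kN·m
Superposition: M = Σ M_i = 4934/125 kN·m ≈ 39.472000 kN·m

M(48/5) = 4934/125 kN·m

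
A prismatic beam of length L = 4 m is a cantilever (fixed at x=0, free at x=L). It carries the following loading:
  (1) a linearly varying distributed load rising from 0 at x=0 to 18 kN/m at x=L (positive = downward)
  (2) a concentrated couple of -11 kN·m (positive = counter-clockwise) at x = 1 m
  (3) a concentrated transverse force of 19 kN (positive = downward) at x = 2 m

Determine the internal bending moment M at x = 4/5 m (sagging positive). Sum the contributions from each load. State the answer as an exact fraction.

Load 1 — triangular load w₀=18 kN/m (0→w₀ over full span):
  M_1 = w₀Lx/2 - w₀L²/3 - w₀x³/(6L) = 18·4·(4/5)/2 - 18·4²/3 - 18·(4/5)³/(6·4) = -8448/125 kN·m
Load 2 — applied couple M₀=-11 kN·m at a=1 m (b=L-a=3):
  M_2 = M₀  [x≤a] = (-11) = -11 kN·m
Load 3 — point force P=19 kN at a=2 m (b=L-a=2):
  M_3 = -P(a-x)  [x≤a] = -19·(2-(4/5)) = -114/5 kN·m
Superposition: M = Σ M_i = -12673/125 kN·m ≈ -101.384000 kN·m

M(4/5) = -12673/125 kN·m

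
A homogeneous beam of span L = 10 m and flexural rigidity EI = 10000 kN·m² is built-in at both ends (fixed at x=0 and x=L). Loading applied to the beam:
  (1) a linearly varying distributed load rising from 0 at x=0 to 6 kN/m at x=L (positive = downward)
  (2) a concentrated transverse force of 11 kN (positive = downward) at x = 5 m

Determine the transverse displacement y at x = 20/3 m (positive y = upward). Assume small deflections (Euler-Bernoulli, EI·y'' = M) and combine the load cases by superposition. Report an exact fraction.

y(20/3) = -421/38880 m

Load 1 — triangular load w₀=6 kN/m (0→w₀ over full span):
  y_1 = -w₀x²(L-x)²(x+2L)/(120LEI) = -6·(20/3)²·(10-(20/3))²·((20/3)+2·10)/(120·10·10000) = -8/1215 m
Load 2 — point force P=11 kN at a=5 m (b=L-a=5):
  y_2 = -Pa²(L-x)²(3bL-(3b+a)(L-x))/(6L³EI)  [x>a] = -11·5²·(10-(20/3))²·(3·5·10-(3·5+5)·(10-(20/3)))/(6·10³·10000) = -11/2592 m
Superposition: y = Σ y_i = -421/38880 m ≈ -0.010828 m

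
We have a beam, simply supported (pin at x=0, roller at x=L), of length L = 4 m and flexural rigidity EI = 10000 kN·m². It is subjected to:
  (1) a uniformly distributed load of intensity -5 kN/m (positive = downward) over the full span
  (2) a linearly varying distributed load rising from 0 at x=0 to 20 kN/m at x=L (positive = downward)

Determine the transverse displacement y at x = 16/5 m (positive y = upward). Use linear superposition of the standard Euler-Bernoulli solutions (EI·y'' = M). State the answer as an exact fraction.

y(16/5) = -6392/5859375 m

Load 1 — uniform load w=-5 kN/m over full span:
  y_1 = -wx(L³-2Lx²+x³)/(24EI) = -(-5)·(16/5)·(4³-2·4·(16/5)²+(16/5)³)/(24·10000) = 232/234375 m
Load 2 — triangular load w₀=20 kN/m (0→w₀ over full span):
  y_2 = -w₀x(7L⁴-10L²x²+3x⁴)/(360LEI) = -20·(16/5)·(7·4⁴-10·4²·(16/5)²+3·(16/5)⁴)/(360·4·10000) = -4064/1953125 m
Superposition: y = Σ y_i = -6392/5859375 m ≈ -0.001091 m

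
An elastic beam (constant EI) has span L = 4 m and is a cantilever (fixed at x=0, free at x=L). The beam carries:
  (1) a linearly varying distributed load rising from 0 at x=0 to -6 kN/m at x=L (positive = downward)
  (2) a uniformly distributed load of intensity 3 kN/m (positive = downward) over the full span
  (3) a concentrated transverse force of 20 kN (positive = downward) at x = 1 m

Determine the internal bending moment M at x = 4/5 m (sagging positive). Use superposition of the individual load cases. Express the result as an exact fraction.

Load 1 — triangular load w₀=-6 kN/m (0→w₀ over full span):
  M_1 = w₀Lx/2 - w₀L²/3 - w₀x³/(6L) = (-6)·4·(4/5)/2 - (-6)·4²/3 - (-6)·(4/5)³/(6·4) = 2816/125 kN·m
Load 2 — uniform load w=3 kN/m over full span:
  M_2 = -w(L-x)²/2 = -3·(4-(4/5))²/2 = -384/25 kN·m
Load 3 — point force P=20 kN at a=1 m (b=L-a=3):
  M_3 = -P(a-x)  [x≤a] = -20·(1-(4/5)) = -4 kN·m
Superposition: M = Σ M_i = 396/125 kN·m ≈ 3.168000 kN·m

M(4/5) = 396/125 kN·m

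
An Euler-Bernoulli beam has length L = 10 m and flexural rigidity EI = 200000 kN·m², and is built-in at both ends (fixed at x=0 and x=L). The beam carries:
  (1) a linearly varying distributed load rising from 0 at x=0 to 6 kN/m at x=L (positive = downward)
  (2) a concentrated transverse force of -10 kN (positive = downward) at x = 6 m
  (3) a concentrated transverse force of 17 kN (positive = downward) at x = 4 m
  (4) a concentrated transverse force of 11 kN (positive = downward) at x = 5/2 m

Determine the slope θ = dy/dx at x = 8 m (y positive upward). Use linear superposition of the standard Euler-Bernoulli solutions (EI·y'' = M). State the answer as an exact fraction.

Load 1 — triangular load w₀=6 kN/m (0→w₀ over full span):
  θ_1 = -w₀(2x(L-x)(L-2x)(x+2L)+x²(L-x)²)/(120LEI) = -6·(2·8·(10-8)·(10-2·8)·(8+2·10)+8²·(10-8)²)/(120·10·200000) = 2/15625 rad
Load 2 — point force P=-10 kN at a=6 m (b=L-a=4):
  θ_2 = Pa²(L-x)(2bL-(3b+a)(L-x))/(2L³EI)  [x>a] = (-10)·6²·(10-8)·(2·4·10-(3·4+6)·(10-8))/(2·10³·200000) = -99/1250000 rad
Load 3 — point force P=17 kN at a=4 m (b=L-a=6):
  θ_3 = Pa²(L-x)(2bL-(3b+a)(L-x))/(2L³EI)  [x>a] = 17·4²·(10-8)·(2·6·10-(3·6+4)·(10-8))/(2·10³·200000) = 323/3125000 rad
Load 4 — point force P=11 kN at a=5/2 m (b=L-a=15/2):
  θ_4 = Pa²(L-x)(2bL-(3b+a)(L-x))/(2L³EI)  [x>a] = 11·(5/2)²·(10-8)·(2·(15/2)·10-(3·(15/2)+(5/2))·(10-8))/(2·10³·200000) = 11/320000 rad
Superposition: θ = Σ θ_i = 37307/200000000 rad ≈ 0.000187 rad

θ(8) = 37307/200000000 rad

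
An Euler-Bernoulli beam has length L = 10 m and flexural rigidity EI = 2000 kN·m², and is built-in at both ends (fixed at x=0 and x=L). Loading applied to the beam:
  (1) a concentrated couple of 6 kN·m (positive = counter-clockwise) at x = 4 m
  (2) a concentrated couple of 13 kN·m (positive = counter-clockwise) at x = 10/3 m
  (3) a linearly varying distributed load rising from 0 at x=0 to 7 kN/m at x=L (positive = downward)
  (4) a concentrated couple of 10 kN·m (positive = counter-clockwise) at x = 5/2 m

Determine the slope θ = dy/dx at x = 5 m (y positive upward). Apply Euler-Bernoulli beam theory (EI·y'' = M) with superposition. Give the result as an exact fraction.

θ(5) = -481/240000 rad

Load 1 — applied couple M₀=6 kN·m at a=4 m (b=L-a=6):
  θ_1 = (R_Ax²/2 - M_Ax - M₀(x-a))/EI  [x>a] with R_A=108/125, M_A=18/25 = ((108/125)·5²/2 - (18/25)·5 - 6·(5-4))/2000 = 3/5000 rad
Load 2 — applied couple M₀=13 kN·m at a=10/3 m (b=L-a=20/3):
  θ_2 = (R_Ax²/2 - M_Ax - M₀(x-a))/EI  [x>a] with R_A=26/15, M_A=0 = ((26/15)·5²/2 - 0·5 - 13·(5-(10/3)))/2000 = 0 rad
Load 3 — triangular load w₀=7 kN/m (0→w₀ over full span):
  θ_3 = -w₀(2x(L-x)(L-2x)(x+2L)+x²(L-x)²)/(120LEI) = -7·(2·5·(10-5)·(10-2·5)·(5+2·10)+5²·(10-5)²)/(120·10·2000) = -7/3840 rad
Load 4 — applied couple M₀=10 kN·m at a=5/2 m (b=L-a=15/2):
  θ_4 = (R_Ax²/2 - M_Ax - M₀(x-a))/EI  [x>a] with R_A=9/8, M_A=-15/8 = ((9/8)·5²/2 - (-15/8)·5 - 10·(5-(5/2)))/2000 = -1/1280 rad
Superposition: θ = Σ θ_i = -481/240000 rad ≈ -0.002004 rad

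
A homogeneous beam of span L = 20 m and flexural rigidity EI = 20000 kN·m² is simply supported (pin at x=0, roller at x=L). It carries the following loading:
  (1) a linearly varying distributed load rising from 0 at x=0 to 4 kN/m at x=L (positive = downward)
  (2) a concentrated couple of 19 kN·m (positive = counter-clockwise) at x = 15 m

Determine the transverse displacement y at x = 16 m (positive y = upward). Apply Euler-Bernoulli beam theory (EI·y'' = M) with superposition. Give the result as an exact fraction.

y(16) = -139263/1000000 m

Load 1 — triangular load w₀=4 kN/m (0→w₀ over full span):
  y_1 = -w₀x(7L⁴-10L²x²+3x⁴)/(360LEI) = -4·16·(7·20⁴-10·20²·16²+3·16⁴)/(360·20·20000) = -2032/15625 m
Load 2 — applied couple M₀=19 kN·m at a=15 m (b=L-a=5):
  y_2 = (M₀x³/(6L)-M₀(x-a)²/2+C₁x)/EI  [x>a] with C₁=M₀(3b²-L²)/(6L)=-1235/24 = (19·16³/(6·20)-19·(16-15)²/2+(-1235/24)·16)/20000 = -1843/200000 m
Superposition: y = Σ y_i = -139263/1000000 m ≈ -0.139263 m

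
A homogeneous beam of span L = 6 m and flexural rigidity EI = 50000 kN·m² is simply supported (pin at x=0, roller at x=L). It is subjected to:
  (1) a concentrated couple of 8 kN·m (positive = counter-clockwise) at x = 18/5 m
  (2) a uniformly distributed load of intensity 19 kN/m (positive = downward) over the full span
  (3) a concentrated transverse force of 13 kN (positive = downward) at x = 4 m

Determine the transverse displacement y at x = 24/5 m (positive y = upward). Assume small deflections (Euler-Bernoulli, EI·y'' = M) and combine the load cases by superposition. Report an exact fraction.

Load 1 — applied couple M₀=8 kN·m at a=18/5 m (b=L-a=12/5):
  y_1 = (M₀x³/(6L)-M₀(x-a)²/2+C₁x)/EI  [x>a] with C₁=M₀(3b²-L²)/(6L)=-104/25 = (8·(24/5)³/(6·6)-8·((24/5)-(18/5))²/2+(-104/25)·(24/5))/50000 = -9/390625 m
Load 2 — uniform load w=19 kN/m over full span:
  y_2 = -wx(L³-2Lx²+x³)/(24EI) = -19·(24/5)·(6³-2·6·(24/5)²+(24/5)³)/(24·50000) = -14877/3906250 m
Load 3 — point force P=13 kN at a=4 m (b=L-a=2):
  y_3 = -Pa(L-x)(2Lx-a²-x²)/(6LEI)  [x>a] = -13·4·(6-(24/5))·(2·6·(24/5)-4²-(24/5)²)/(6·6·50000) = -754/1171875 m
Superposition: y = Σ y_i = -52441/11718750 m ≈ -0.004475 m

y(24/5) = -52441/11718750 m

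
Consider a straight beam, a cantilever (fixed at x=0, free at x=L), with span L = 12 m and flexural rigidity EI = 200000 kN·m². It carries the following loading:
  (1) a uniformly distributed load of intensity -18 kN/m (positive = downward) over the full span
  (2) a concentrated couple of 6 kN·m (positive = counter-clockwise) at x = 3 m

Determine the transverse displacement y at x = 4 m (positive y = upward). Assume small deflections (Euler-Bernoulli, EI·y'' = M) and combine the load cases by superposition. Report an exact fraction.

Load 1 — uniform load w=-18 kN/m over full span:
  y_1 = -wx²(x²-4Lx+6L²)/(24EI) = -(-18)·4²·(4²-4·12·4+6·12²)/(24·200000) = 129/3125 m
Load 2 — applied couple M₀=6 kN·m at a=3 m (b=L-a=9):
  y_2 = M₀a(2x-a)/(2EI)  [x>a] = 6·3·(2·4-3)/(2·200000) = 9/40000 m
Superposition: y = Σ y_i = 8301/200000 m ≈ 0.041505 m

y(4) = 8301/200000 m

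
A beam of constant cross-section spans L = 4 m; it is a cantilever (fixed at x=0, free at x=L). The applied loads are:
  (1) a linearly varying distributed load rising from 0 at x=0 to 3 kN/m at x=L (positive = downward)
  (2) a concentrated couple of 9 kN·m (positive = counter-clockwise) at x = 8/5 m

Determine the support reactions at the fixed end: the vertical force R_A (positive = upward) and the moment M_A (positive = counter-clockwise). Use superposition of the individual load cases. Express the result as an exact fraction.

R_A = 6 kN, M_A = 7 kN·m

Load 1 — triangular load w₀=3 kN/m (0→w₀ over full span):
  R_A = w₀L/2 = 3·4/2 = 6 kN
  M_A = w₀L²/3 = 3·4²/3 = 16 kN·m
Load 2 — applied couple M₀=9 kN·m at a=8/5 m (b=L-a=12/5):
  R_A = 0 kN
  M_A = -M₀ = -9 kN·m
Superposition: R_A = 6 kN, M_A = 7 kN·m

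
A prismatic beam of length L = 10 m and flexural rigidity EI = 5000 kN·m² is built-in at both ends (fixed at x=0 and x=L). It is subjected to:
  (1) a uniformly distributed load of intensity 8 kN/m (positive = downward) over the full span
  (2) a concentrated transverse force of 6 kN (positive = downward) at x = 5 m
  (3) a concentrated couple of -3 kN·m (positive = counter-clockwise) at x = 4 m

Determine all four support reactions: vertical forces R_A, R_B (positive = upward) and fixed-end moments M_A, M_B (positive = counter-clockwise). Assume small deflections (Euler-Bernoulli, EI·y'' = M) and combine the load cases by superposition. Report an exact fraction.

Load 1 — uniform load w=8 kN/m over full span:
  R_A = wL/2 = 8·10/2 = 40 kN
  M_A = wL²/12 = 8·10²/12 = 200/3 kN·m
  R_B = wL/2 = 8·10/2 = 40 kN
  M_B = -wL²/12 = -8·10²/12 = -200/3 kN·m
Load 2 — point force P=6 kN at a=5 m (b=L-a=5):
  R_A = Pb²(3a+b)/L³ = 6·5²·(3·5+5)/10³ = 3 kN
  M_A = Pab²/L² = 6·5·5²/10² = 15/2 kN·m
  R_B = Pa²(a+3b)/L³ = 6·5²·(5+3·5)/10³ = 3 kN
  M_B = -Pa²b/L² = -6·5²·5/10² = -15/2 kN·m
Load 3 — applied couple M₀=-3 kN·m at a=4 m (b=L-a=6):
  R_A = 6M₀ab/L³ = 6·(-3)·4·6/10³ = -54/125 kN
  M_A = M₀b(2a-b)/L² = (-3)·6·(2·4-6)/10² = -9/25 kN·m
  R_B = -6M₀ab/L³ = -6·(-3)·4·6/10³ = 54/125 kN
  M_B = M₀a(2b-a)/L² = (-3)·4·(2·6-4)/10² = -24/25 kN·m
Superposition: R_A = 5321/125 kN, M_A = 11071/150 kN·m, R_B = 5429/125 kN, M_B = -11269/150 kN·m

R_A = 5321/125 kN, M_A = 11071/150 kN·m, R_B = 5429/125 kN, M_B = -11269/150 kN·m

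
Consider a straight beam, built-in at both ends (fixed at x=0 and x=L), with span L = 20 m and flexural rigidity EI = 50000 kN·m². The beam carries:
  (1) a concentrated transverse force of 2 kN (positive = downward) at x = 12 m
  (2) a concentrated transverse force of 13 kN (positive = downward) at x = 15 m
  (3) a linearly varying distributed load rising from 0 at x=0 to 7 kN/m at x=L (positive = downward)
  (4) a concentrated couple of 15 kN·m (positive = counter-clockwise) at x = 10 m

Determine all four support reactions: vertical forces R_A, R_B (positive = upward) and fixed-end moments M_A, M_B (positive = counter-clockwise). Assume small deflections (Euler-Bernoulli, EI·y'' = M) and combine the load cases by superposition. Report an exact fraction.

R_A = 99441/4000 kN, M_A = 135733/1200 kN·m, R_B = 240559/4000 kN, M_B = -71429/400 kN·m

Load 1 — point force P=2 kN at a=12 m (b=L-a=8):
  R_A = Pb²(3a+b)/L³ = 2·8²·(3·12+8)/20³ = 88/125 kN
  M_A = Pab²/L² = 2·12·8²/20² = 96/25 kN·m
  R_B = Pa²(a+3b)/L³ = 2·12²·(12+3·8)/20³ = 162/125 kN
  M_B = -Pa²b/L² = -2·12²·8/20² = -144/25 kN·m
Load 2 — point force P=13 kN at a=15 m (b=L-a=5):
  R_A = Pb²(3a+b)/L³ = 13·5²·(3·15+5)/20³ = 65/32 kN
  M_A = Pab²/L² = 13·15·5²/20² = 195/16 kN·m
  R_B = Pa²(a+3b)/L³ = 13·15²·(15+3·5)/20³ = 351/32 kN
  M_B = -Pa²b/L² = -13·15²·5/20² = -585/16 kN·m
Load 3 — triangular load w₀=7 kN/m (0→w₀ over full span):
  R_A = 3w₀L/20 = 3·7·20/20 = 21 kN
  M_A = w₀L²/30 = 7·20²/30 = 280/3 kN·m
  R_B = 7w₀L/20 = 7·7·20/20 = 49 kN
  M_B = -w₀L²/20 = -7·20²/20 = -140 kN·m
Load 4 — applied couple M₀=15 kN·m at a=10 m (b=L-a=10):
  R_A = 6M₀ab/L³ = 6·15·10·10/20³ = 9/8 kN
  M_A = M₀b(2a-b)/L² = 15·10·(2·10-10)/20² = 15/4 kN·m
  R_B = -6M₀ab/L³ = -6·15·10·10/20³ = -9/8 kN
  M_B = M₀a(2b-a)/L² = 15·10·(2·10-10)/20² = 15/4 kN·m
Superposition: R_A = 99441/4000 kN, M_A = 135733/1200 kN·m, R_B = 240559/4000 kN, M_B = -71429/400 kN·m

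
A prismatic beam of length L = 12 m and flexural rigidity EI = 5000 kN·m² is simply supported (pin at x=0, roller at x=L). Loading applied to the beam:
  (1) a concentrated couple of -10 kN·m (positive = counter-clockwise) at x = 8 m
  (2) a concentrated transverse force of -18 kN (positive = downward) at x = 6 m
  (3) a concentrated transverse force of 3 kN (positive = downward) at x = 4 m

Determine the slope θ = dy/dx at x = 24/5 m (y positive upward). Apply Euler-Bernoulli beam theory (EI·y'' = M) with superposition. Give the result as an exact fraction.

θ(24/5) = 431/37500 rad

Load 1 — applied couple M₀=-10 kN·m at a=8 m (b=L-a=4):
  θ_1 = (M₀x²/(2L)+C₁)/EI  [x≤a] with C₁=M₀(3b²-L²)/(6L)=40/3 = ((-10)·(24/5)²/(2·12)+(40/3))/5000 = 7/9375 rad
Load 2 — point force P=-18 kN at a=6 m (b=L-a=6):
  θ_2 = -Pb(L²-b²-3x²)/(6LEI)  [x≤a] = -(-18)·6·(12²-6²-3·(24/5)²)/(6·12·5000) = 729/62500 rad
Load 3 — point force P=3 kN at a=4 m (b=L-a=8):
  θ_3 = -Pa(2L²-6Lx+3x²+a²)/(6LEI)  [x>a] = -3·4·(2·12²-6·12·(24/5)+3·(24/5)²+4²)/(6·12·5000) = -43/46875 rad
Superposition: θ = Σ θ_i = 431/37500 rad ≈ 0.011493 rad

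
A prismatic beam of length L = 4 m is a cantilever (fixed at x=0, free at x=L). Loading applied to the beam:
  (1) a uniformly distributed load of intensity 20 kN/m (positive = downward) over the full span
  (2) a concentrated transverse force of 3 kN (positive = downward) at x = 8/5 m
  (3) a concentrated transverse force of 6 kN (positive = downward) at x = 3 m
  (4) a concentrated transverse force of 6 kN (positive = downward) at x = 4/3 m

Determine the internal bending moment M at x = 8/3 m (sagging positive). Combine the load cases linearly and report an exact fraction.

Load 1 — uniform load w=20 kN/m over full span:
  M_1 = -w(L-x)²/2 = -20·(4-(8/3))²/2 = -160/9 kN·m
Load 2 — point force P=3 kN at a=8/5 m (b=L-a=12/5):
  M_2 = 0  [x>a] = 0 kN·m
Load 3 — point force P=6 kN at a=3 m (b=L-a=1):
  M_3 = -P(a-x)  [x≤a] = -6·(3-(8/3)) = -2 kN·m
Load 4 — point force P=6 kN at a=4/3 m (b=L-a=8/3):
  M_4 = 0  [x>a] = 0 kN·m
Superposition: M = Σ M_i = -178/9 kN·m ≈ -19.777778 kN·m

M(8/3) = -178/9 kN·m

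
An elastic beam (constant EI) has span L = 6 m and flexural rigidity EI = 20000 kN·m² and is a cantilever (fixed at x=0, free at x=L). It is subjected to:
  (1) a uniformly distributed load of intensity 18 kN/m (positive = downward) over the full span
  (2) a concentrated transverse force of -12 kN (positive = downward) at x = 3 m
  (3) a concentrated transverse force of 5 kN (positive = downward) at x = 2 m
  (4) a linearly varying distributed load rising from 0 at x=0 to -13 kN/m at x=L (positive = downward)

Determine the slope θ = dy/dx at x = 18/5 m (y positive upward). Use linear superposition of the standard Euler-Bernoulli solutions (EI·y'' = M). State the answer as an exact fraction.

θ(18/5) = -149053/12500000 rad

Load 1 — uniform load w=18 kN/m over full span:
  θ_1 = -wx(x²-3Lx+3L²)/(6EI) = -18·(18/5)·((18/5)²-3·6·(18/5)+3·6²)/(6·20000) = -9477/312500 rad
Load 2 — point force P=-12 kN at a=3 m (b=L-a=3):
  θ_2 = -Pa²/(2EI)  [x>a] = -(-12)·3²/(2·20000) = 27/10000 rad
Load 3 — point force P=5 kN at a=2 m (b=L-a=4):
  θ_3 = -Pa²/(2EI)  [x>a] = -5·2²/(2·20000) = -1/2000 rad
Load 4 — triangular load w₀=-13 kN/m (0→w₀ over full span):
  θ_4 = (w₀Lx²/4-w₀L²x/3-w₀x⁴/(24L))/EI = ((-13)·6·(18/5)²/4-(-13)·6²·(18/5)/3-(-13)·(18/5)⁴/(24·6))/20000 = 202527/12500000 rad
Superposition: θ = Σ θ_i = -149053/12500000 rad ≈ -0.011924 rad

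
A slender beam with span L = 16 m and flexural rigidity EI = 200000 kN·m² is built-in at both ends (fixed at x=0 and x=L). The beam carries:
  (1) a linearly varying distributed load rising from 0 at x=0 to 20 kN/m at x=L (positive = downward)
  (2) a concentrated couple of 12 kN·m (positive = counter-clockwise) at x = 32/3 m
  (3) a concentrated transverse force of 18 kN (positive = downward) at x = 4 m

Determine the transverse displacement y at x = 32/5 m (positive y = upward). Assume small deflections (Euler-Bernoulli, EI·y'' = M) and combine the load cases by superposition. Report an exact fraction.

Load 1 — triangular load w₀=20 kN/m (0→w₀ over full span):
  y_1 = -w₀x²(L-x)²(x+2L)/(120LEI) = -20·(32/5)²·(16-(32/5))²·((32/5)+2·16)/(120·16·200000) = -73728/9765625 m
Load 2 — applied couple M₀=12 kN·m at a=32/3 m (b=L-a=16/3):
  y_2 = (R_Ax³/6 - M_Ax²/2)/EI  [x≤a] with R_A=1, M_A=4 = (1·(32/5)³/6 - 4·(32/5)²/2)/200000 = -224/1171875 m
Load 3 — point force P=18 kN at a=4 m (b=L-a=12):
  y_3 = -Pa²(L-x)²(3bL-(3b+a)(L-x))/(6L³EI)  [x>a] = -18·4²·(16-(32/5))²·(3·12·16-(3·12+4)·(16-(32/5)))/(6·16³·200000) = -81/78125 m
Superposition: y = Σ y_i = -257159/29296875 m ≈ -0.008778 m

y(32/5) = -257159/29296875 m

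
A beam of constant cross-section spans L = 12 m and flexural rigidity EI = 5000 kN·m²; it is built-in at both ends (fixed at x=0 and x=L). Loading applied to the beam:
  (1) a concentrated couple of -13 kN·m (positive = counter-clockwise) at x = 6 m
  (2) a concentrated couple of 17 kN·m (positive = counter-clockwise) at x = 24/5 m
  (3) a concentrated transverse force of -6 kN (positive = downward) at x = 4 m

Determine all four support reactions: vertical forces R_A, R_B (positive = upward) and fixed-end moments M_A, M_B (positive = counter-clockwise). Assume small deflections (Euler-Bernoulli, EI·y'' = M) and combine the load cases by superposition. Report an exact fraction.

R_A = -7253/1800 kN, M_A = -3563/300 kN·m, R_B = -3547/1800 kN, M_B = 2257/300 kN·m

Load 1 — applied couple M₀=-13 kN·m at a=6 m (b=L-a=6):
  R_A = 6M₀ab/L³ = 6·(-13)·6·6/12³ = -13/8 kN
  M_A = M₀b(2a-b)/L² = (-13)·6·(2·6-6)/12² = -13/4 kN·m
  R_B = -6M₀ab/L³ = -6·(-13)·6·6/12³ = 13/8 kN
  M_B = M₀a(2b-a)/L² = (-13)·6·(2·6-6)/12² = -13/4 kN·m
Load 2 — applied couple M₀=17 kN·m at a=24/5 m (b=L-a=36/5):
  R_A = 6M₀ab/L³ = 6·17·(24/5)·(36/5)/12³ = 51/25 kN
  M_A = M₀b(2a-b)/L² = 17·(36/5)·(2·(24/5)-(36/5))/12² = 51/25 kN·m
  R_B = -6M₀ab/L³ = -6·17·(24/5)·(36/5)/12³ = -51/25 kN
  M_B = M₀a(2b-a)/L² = 17·(24/5)·(2·(36/5)-(24/5))/12² = 136/25 kN·m
Load 3 — point force P=-6 kN at a=4 m (b=L-a=8):
  R_A = Pb²(3a+b)/L³ = (-6)·8²·(3·4+8)/12³ = -40/9 kN
  M_A = Pab²/L² = (-6)·4·8²/12² = -32/3 kN·m
  R_B = Pa²(a+3b)/L³ = (-6)·4²·(4+3·8)/12³ = -14/9 kN
  M_B = -Pa²b/L² = -(-6)·4²·8/12² = 16/3 kN·m
Superposition: R_A = -7253/1800 kN, M_A = -3563/300 kN·m, R_B = -3547/1800 kN, M_B = 2257/300 kN·m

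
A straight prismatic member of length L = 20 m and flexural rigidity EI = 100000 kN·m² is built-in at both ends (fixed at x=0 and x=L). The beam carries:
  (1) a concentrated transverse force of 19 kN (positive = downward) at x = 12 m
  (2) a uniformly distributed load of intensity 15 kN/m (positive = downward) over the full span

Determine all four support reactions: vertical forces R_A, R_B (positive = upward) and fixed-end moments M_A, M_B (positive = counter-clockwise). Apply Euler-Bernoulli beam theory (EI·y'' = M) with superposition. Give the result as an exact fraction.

R_A = 19586/125 kN, M_A = 13412/25 kN·m, R_B = 20289/125 kN, M_B = -13868/25 kN·m

Load 1 — point force P=19 kN at a=12 m (b=L-a=8):
  R_A = Pb²(3a+b)/L³ = 19·8²·(3·12+8)/20³ = 836/125 kN
  M_A = Pab²/L² = 19·12·8²/20² = 912/25 kN·m
  R_B = Pa²(a+3b)/L³ = 19·12²·(12+3·8)/20³ = 1539/125 kN
  M_B = -Pa²b/L² = -19·12²·8/20² = -1368/25 kN·m
Load 2 — uniform load w=15 kN/m over full span:
  R_A = wL/2 = 15·20/2 = 150 kN
  M_A = wL²/12 = 15·20²/12 = 500 kN·m
  R_B = wL/2 = 15·20/2 = 150 kN
  M_B = -wL²/12 = -15·20²/12 = -500 kN·m
Superposition: R_A = 19586/125 kN, M_A = 13412/25 kN·m, R_B = 20289/125 kN, M_B = -13868/25 kN·m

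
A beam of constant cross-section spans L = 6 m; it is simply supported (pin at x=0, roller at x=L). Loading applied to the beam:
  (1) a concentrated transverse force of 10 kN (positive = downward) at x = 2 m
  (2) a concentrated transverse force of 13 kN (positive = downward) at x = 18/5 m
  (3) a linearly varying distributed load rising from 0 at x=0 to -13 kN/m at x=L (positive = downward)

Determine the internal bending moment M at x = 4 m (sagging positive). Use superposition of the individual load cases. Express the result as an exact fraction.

M(4) = -298/45 kN·m

Load 1 — point force P=10 kN at a=2 m (b=L-a=4):
  M_1 = Pa(L-x)/L  [x>a] = 10·2·(6-4)/6 = 20/3 kN·m
Load 2 — point force P=13 kN at a=18/5 m (b=L-a=12/5):
  M_2 = Pa(L-x)/L  [x>a] = 13·(18/5)·(6-4)/6 = 78/5 kN·m
Load 3 — triangular load w₀=-13 kN/m (0→w₀ over full span):
  M_3 = w₀Lx/6 - w₀x³/(6L) = (-13)·6·4/6 - (-13)·4³/(6·6) = -260/9 kN·m
Superposition: M = Σ M_i = -298/45 kN·m ≈ -6.622222 kN·m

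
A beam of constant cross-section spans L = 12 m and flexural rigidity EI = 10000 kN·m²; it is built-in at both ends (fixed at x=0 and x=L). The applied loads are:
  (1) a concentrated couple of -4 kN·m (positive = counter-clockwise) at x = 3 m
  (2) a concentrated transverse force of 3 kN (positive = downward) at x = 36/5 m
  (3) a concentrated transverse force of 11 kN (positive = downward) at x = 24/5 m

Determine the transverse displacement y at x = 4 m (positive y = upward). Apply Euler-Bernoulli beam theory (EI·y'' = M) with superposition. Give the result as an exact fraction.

y(4) = -1569/156250 m

Load 1 — applied couple M₀=-4 kN·m at a=3 m (b=L-a=9):
  y_1 = (R_Ax³/6 - M_Ax²/2 - M₀(x-a)²/2)/EI  [x>a] with R_A=-3/8, M_A=3/4 = ((-3/8)·4³/6 - (3/4)·4²/2 - (-4)·(4-3)²/2)/10000 = -1/1250 m
Load 2 — point force P=3 kN at a=36/5 m (b=L-a=24/5):
  y_2 = -Pb²x²(3aL-(3a+b)x)/(6L³EI)  [x≤a] = -3·(24/5)²·4²·(3·(36/5)·12-(3·(36/5)+(24/5))·4)/(6·12³·10000) = -128/78125 m
Load 3 — point force P=11 kN at a=24/5 m (b=L-a=36/5):
  y_3 = -Pb²x²(3aL-(3a+b)x)/(6L³EI)  [x≤a] = -11·(36/5)²·4²·(3·(24/5)·12-(3·(24/5)+(36/5))·4)/(6·12³·10000) = -594/78125 m
Superposition: y = Σ y_i = -1569/156250 m ≈ -0.010042 m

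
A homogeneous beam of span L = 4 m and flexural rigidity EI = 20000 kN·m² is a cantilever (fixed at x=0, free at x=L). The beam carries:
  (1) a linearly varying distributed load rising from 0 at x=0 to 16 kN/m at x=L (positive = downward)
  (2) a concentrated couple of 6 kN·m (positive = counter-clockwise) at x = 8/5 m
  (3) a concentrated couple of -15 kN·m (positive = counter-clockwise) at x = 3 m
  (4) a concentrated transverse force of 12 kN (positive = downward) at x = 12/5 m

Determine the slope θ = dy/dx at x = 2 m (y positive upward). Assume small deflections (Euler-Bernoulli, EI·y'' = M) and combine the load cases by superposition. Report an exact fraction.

θ(2) = -49/6000 rad

Load 1 — triangular load w₀=16 kN/m (0→w₀ over full span):
  θ_1 = (w₀Lx²/4-w₀L²x/3-w₀x⁴/(24L))/EI = (16·4·2²/4-16·4²·2/3-16·2⁴/(24·4))/20000 = -41/7500 rad
Load 2 — applied couple M₀=6 kN·m at a=8/5 m (b=L-a=12/5):
  θ_2 = M₀a/EI  [x>a] = 6·(8/5)/20000 = 3/6250 rad
Load 3 — applied couple M₀=-15 kN·m at a=3 m (b=L-a=1):
  θ_3 = M₀x/EI  [x≤a] = (-15)·2/20000 = -3/2000 rad
Load 4 — point force P=12 kN at a=12/5 m (b=L-a=8/5):
  θ_4 = -Px(2a-x)/(2EI)  [x≤a] = -12·2·(2·(12/5)-2)/(2·20000) = -21/12500 rad
Superposition: θ = Σ θ_i = -49/6000 rad ≈ -0.008167 rad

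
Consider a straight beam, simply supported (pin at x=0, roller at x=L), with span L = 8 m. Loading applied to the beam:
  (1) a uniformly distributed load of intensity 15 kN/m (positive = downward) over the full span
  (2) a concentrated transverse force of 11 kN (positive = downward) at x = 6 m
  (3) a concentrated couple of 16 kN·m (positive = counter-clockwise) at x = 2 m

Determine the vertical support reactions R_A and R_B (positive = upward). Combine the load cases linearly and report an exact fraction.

Load 1 — uniform load w=15 kN/m over full span:
  R_A = wL/2 = 15·8/2 = 60 kN
  R_B = wL/2 = 15·8/2 = 60 kN
Load 2 — point force P=11 kN at a=6 m (b=L-a=2):
  R_A = Pb/L = 11·2/8 = 11/4 kN
  R_B = Pa/L = 11·6/8 = 33/4 kN
Load 3 — applied couple M₀=16 kN·m at a=2 m (b=L-a=6):
  R_A = M₀/L = 16/8 = 2 kN
  R_B = -M₀/L = -16/8 = -2 kN
Superposition: R_A = 259/4 kN, R_B = 265/4 kN

R_A = 259/4 kN, R_B = 265/4 kN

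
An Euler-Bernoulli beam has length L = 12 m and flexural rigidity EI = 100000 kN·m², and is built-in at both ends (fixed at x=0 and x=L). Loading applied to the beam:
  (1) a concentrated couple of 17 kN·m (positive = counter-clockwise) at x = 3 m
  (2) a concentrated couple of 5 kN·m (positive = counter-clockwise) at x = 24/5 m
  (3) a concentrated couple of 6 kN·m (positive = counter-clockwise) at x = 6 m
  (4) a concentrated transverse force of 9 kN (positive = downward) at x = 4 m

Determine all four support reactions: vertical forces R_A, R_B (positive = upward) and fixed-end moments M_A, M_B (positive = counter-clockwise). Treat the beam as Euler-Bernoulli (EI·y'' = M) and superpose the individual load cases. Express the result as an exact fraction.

Load 1 — applied couple M₀=17 kN·m at a=3 m (b=L-a=9):
  R_A = 6M₀ab/L³ = 6·17·3·9/12³ = 51/32 kN
  M_A = M₀b(2a-b)/L² = 17·9·(2·3-9)/12² = -51/16 kN·m
  R_B = -6M₀ab/L³ = -6·17·3·9/12³ = -51/32 kN
  M_B = M₀a(2b-a)/L² = 17·3·(2·9-3)/12² = 85/16 kN·m
Load 2 — applied couple M₀=5 kN·m at a=24/5 m (b=L-a=36/5):
  R_A = 6M₀ab/L³ = 6·5·(24/5)·(36/5)/12³ = 3/5 kN
  M_A = M₀b(2a-b)/L² = 5·(36/5)·(2·(24/5)-(36/5))/12² = 3/5 kN·m
  R_B = -6M₀ab/L³ = -6·5·(24/5)·(36/5)/12³ = -3/5 kN
  M_B = M₀a(2b-a)/L² = 5·(24/5)·(2·(36/5)-(24/5))/12² = 8/5 kN·m
Load 3 — applied couple M₀=6 kN·m at a=6 m (b=L-a=6):
  R_A = 6M₀ab/L³ = 6·6·6·6/12³ = 3/4 kN
  M_A = M₀b(2a-b)/L² = 6·6·(2·6-6)/12² = 3/2 kN·m
  R_B = -6M₀ab/L³ = -6·6·6·6/12³ = -3/4 kN
  M_B = M₀a(2b-a)/L² = 6·6·(2·6-6)/12² = 3/2 kN·m
Load 4 — point force P=9 kN at a=4 m (b=L-a=8):
  R_A = Pb²(3a+b)/L³ = 9·8²·(3·4+8)/12³ = 20/3 kN
  M_A = Pab²/L² = 9·4·8²/12² = 16 kN·m
  R_B = Pa²(a+3b)/L³ = 9·4²·(4+3·8)/12³ = 7/3 kN
  M_B = -Pa²b/L² = -9·4²·8/12² = -8 kN·m
Superposition: R_A = 4613/480 kN, M_A = 1193/80 kN·m, R_B = -293/480 kN, M_B = 33/80 kN·m

R_A = 4613/480 kN, M_A = 1193/80 kN·m, R_B = -293/480 kN, M_B = 33/80 kN·m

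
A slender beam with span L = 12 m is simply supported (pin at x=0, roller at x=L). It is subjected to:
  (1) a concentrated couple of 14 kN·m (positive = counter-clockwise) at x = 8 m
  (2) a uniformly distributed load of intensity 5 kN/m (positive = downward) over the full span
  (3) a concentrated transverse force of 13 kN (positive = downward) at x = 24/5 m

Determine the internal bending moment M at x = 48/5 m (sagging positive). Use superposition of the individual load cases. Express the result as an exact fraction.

Load 1 — applied couple M₀=14 kN·m at a=8 m (b=L-a=4):
  M_1 = M₀x/L - M₀  [x>a] = 14·(48/5)/12 - 14 = -14/5 kN·m
Load 2 — uniform load w=5 kN/m over full span:
  M_2 = wx(L-x)/2 = 5·(48/5)·(12-(48/5))/2 = 288/5 kN·m
Load 3 — point force P=13 kN at a=24/5 m (b=L-a=36/5):
  M_3 = Pa(L-x)/L  [x>a] = 13·(24/5)·(12-(48/5))/12 = 312/25 kN·m
Superposition: M = Σ M_i = 1682/25 kN·m ≈ 67.280000 kN·m

M(48/5) = 1682/25 kN·m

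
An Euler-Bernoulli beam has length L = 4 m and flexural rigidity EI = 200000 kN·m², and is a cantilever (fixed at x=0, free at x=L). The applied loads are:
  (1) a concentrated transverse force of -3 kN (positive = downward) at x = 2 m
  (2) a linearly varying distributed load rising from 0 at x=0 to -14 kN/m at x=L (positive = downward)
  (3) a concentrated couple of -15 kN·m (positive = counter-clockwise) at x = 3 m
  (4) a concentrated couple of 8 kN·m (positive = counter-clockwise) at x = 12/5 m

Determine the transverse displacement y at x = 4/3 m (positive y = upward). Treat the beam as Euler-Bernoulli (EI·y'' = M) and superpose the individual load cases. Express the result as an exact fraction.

y(4/3) = 24311/91125000 m

Load 1 — point force P=-3 kN at a=2 m (b=L-a=2):
  y_1 = -Px²(3a-x)/(6EI)  [x≤a] = -(-3)·(4/3)²·(3·2-(4/3))/(6·200000) = 7/337500 m
Load 2 — triangular load w₀=-14 kN/m (0→w₀ over full span):
  y_2 = (w₀Lx³/12-w₀L²x²/6-w₀x⁵/(120L))/EI = ((-14)·4·(4/3)³/12-(-14)·4²·(4/3)²/6-(-14)·(4/3)⁵/(120·4))/200000 = 3157/11390625 m
Load 3 — applied couple M₀=-15 kN·m at a=3 m (b=L-a=1):
  y_3 = M₀x²/(2EI)  [x≤a] = (-15)·(4/3)²/(2·200000) = -1/15000 m
Load 4 — applied couple M₀=8 kN·m at a=12/5 m (b=L-a=8/5):
  y_4 = M₀x²/(2EI)  [x≤a] = 8·(4/3)²/(2·200000) = 1/28125 m
Superposition: y = Σ y_i = 24311/91125000 m ≈ 0.000267 m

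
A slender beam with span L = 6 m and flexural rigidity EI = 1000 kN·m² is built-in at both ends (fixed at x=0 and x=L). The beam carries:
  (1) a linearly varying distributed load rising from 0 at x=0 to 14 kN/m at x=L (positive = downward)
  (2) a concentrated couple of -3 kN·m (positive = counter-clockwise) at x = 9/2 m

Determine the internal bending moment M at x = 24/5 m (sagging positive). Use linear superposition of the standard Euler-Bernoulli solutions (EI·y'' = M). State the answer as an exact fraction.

M(24/5) = 3819/2000 kN·m

Load 1 — triangular load w₀=14 kN/m (0→w₀ over full span):
  M_1 = 3w₀Lx/20 - w₀L²/30 - w₀x³/(6L) = 3·14·6·(24/5)/20 - 14·6²/30 - 14·(24/5)³/(6·6) = 84/125 kN·m
Load 2 — applied couple M₀=-3 kN·m at a=9/2 m (b=L-a=3/2):
  M_2 = R_Ax - M_A - M₀  [x>a] with R_A=-9/16, M_A=-15/16 = (-9/16)·(24/5) - (-15/16) - (-3) = 99/80 kN·m
Superposition: M = Σ M_i = 3819/2000 kN·m ≈ 1.909500 kN·m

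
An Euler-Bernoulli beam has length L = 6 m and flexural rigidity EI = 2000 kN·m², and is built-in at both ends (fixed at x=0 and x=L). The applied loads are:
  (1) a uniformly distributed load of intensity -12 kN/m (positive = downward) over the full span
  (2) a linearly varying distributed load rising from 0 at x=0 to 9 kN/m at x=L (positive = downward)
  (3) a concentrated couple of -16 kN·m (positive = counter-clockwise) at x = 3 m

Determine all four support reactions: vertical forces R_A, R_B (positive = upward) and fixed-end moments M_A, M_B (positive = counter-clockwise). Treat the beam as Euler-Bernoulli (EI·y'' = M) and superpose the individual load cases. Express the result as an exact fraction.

R_A = -319/10 kN, M_A = -146/5 kN·m, R_B = -131/10 kN, M_B = 79/5 kN·m

Load 1 — uniform load w=-12 kN/m over full span:
  R_A = wL/2 = (-12)·6/2 = -36 kN
  M_A = wL²/12 = (-12)·6²/12 = -36 kN·m
  R_B = wL/2 = (-12)·6/2 = -36 kN
  M_B = -wL²/12 = -(-12)·6²/12 = 36 kN·m
Load 2 — triangular load w₀=9 kN/m (0→w₀ over full span):
  R_A = 3w₀L/20 = 3·9·6/20 = 81/10 kN
  M_A = w₀L²/30 = 9·6²/30 = 54/5 kN·m
  R_B = 7w₀L/20 = 7·9·6/20 = 189/10 kN
  M_B = -w₀L²/20 = -9·6²/20 = -81/5 kN·m
Load 3 — applied couple M₀=-16 kN·m at a=3 m (b=L-a=3):
  R_A = 6M₀ab/L³ = 6·(-16)·3·3/6³ = -4 kN
  M_A = M₀b(2a-b)/L² = (-16)·3·(2·3-3)/6² = -4 kN·m
  R_B = -6M₀ab/L³ = -6·(-16)·3·3/6³ = 4 kN
  M_B = M₀a(2b-a)/L² = (-16)·3·(2·3-3)/6² = -4 kN·m
Superposition: R_A = -319/10 kN, M_A = -146/5 kN·m, R_B = -131/10 kN, M_B = 79/5 kN·m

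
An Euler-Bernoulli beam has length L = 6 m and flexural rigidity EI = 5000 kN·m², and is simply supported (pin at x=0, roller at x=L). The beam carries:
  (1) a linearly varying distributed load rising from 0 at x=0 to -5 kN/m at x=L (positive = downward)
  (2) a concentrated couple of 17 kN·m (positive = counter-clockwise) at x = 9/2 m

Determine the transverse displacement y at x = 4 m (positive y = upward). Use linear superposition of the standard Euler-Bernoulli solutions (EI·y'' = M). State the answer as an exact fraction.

y(4) = 51/20000 m

Load 1 — triangular load w₀=-5 kN/m (0→w₀ over full span):
  y_1 = -w₀x(7L⁴-10L²x²+3x⁴)/(360LEI) = -(-5)·4·(7·6⁴-10·6²·4²+3·4⁴)/(360·6·5000) = 17/2250 m
Load 2 — applied couple M₀=17 kN·m at a=9/2 m (b=L-a=3/2):
  y_2 = (M₀x³/(6L)+C₁x)/EI  [x≤a] with C₁=M₀(3b²-L²)/(6L)=-221/16 = (17·4³/(6·6)+(-221/16)·4)/5000 = -901/180000 m
Superposition: y = Σ y_i = 51/20000 m ≈ 0.002550 m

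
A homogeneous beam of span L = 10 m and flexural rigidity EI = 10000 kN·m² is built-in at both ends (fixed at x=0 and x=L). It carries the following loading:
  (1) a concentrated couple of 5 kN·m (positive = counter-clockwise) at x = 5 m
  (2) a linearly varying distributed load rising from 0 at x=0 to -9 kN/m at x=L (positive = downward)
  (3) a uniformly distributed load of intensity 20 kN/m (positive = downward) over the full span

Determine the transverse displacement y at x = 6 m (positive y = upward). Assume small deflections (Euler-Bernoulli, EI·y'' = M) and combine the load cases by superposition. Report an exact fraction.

y(6) = -4571/125000 m

Load 1 — applied couple M₀=5 kN·m at a=5 m (b=L-a=5):
  y_1 = (R_Ax³/6 - M_Ax²/2 - M₀(x-a)²/2)/EI  [x>a] with R_A=3/4, M_A=5/4 = ((3/4)·6³/6 - (5/4)·6²/2 - 5·(6-5)²/2)/10000 = 1/5000 m
Load 2 — triangular load w₀=-9 kN/m (0→w₀ over full span):
  y_2 = -w₀x²(L-x)²(x+2L)/(120LEI) = -(-9)·6²·(10-6)²·(6+2·10)/(120·10·10000) = 351/31250 m
Load 3 — uniform load w=20 kN/m over full span:
  y_3 = -wx²(L-x)²/(24EI) = -20·6²·(10-6)²/(24·10000) = -6/125 m
Superposition: y = Σ y_i = -4571/125000 m ≈ -0.036568 m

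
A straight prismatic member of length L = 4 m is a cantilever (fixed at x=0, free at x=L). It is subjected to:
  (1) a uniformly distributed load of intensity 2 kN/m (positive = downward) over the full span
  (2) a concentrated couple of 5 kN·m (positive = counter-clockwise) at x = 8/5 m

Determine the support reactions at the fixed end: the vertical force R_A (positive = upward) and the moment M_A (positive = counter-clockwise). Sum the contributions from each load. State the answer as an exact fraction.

Load 1 — uniform load w=2 kN/m over full span:
  R_A = wL = 2·4 = 8 kN
  M_A = wL²/2 = 2·4²/2 = 16 kN·m
Load 2 — applied couple M₀=5 kN·m at a=8/5 m (b=L-a=12/5):
  R_A = 0 kN
  M_A = -M₀ = -5 kN·m
Superposition: R_A = 8 kN, M_A = 11 kN·m

R_A = 8 kN, M_A = 11 kN·m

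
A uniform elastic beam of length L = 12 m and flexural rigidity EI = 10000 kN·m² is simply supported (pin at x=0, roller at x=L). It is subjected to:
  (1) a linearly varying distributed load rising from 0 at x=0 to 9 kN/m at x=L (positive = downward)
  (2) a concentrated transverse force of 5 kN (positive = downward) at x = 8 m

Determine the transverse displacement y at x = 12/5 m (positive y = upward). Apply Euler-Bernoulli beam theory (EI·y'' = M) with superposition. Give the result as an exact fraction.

y(12/5) = -2244958/29296875 m

Load 1 — triangular load w₀=9 kN/m (0→w₀ over full span):
  y_1 = -w₀x(7L⁴-10L²x²+3x⁴)/(360LEI) = -9·(12/5)·(7·12⁴-10·12²·(12/5)²+3·(12/5)⁴)/(360·12·10000) = -668736/9765625 m
Load 2 — point force P=5 kN at a=8 m (b=L-a=4):
  y_2 = -Pbx(L²-b²-x²)/(6LEI)  [x≤a] = -5·4·(12/5)·(12²-4²-(12/5)²)/(6·12·10000) = -382/46875 m
Superposition: y = Σ y_i = -2244958/29296875 m ≈ -0.076628 m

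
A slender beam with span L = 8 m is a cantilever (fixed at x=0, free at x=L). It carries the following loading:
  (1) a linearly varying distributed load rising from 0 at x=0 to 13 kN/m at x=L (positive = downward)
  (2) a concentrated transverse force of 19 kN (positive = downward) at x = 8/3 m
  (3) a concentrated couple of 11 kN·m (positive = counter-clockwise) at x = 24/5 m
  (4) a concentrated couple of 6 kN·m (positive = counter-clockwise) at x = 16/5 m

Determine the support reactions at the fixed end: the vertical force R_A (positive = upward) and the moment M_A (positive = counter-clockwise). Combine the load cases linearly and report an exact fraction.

R_A = 71 kN, M_A = 311 kN·m

Load 1 — triangular load w₀=13 kN/m (0→w₀ over full span):
  R_A = w₀L/2 = 13·8/2 = 52 kN
  M_A = w₀L²/3 = 13·8²/3 = 832/3 kN·m
Load 2 — point force P=19 kN at a=8/3 m (b=L-a=16/3):
  R_A = P = 19 kN
  M_A = Pa = 19·(8/3) = 152/3 kN·m
Load 3 — applied couple M₀=11 kN·m at a=24/5 m (b=L-a=16/5):
  R_A = 0 kN
  M_A = -M₀ = -11 kN·m
Load 4 — applied couple M₀=6 kN·m at a=16/5 m (b=L-a=24/5):
  R_A = 0 kN
  M_A = -M₀ = -6 kN·m
Superposition: R_A = 71 kN, M_A = 311 kN·m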